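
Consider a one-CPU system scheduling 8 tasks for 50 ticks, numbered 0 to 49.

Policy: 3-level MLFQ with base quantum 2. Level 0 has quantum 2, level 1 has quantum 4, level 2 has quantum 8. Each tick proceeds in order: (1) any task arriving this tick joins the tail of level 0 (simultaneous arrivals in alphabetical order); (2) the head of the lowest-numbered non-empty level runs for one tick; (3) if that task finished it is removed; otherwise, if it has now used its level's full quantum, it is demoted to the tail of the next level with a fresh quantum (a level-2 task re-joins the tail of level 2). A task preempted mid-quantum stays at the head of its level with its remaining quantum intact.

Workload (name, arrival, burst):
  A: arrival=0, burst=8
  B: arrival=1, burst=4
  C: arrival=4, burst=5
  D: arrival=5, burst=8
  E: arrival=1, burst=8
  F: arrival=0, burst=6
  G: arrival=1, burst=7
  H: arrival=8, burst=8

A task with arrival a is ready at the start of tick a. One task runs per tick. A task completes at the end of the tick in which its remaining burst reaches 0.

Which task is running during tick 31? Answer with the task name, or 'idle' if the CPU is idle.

t=0: L0/L1/L2 = AF/-/- → run A
t=1: L0/L1/L2 = AFBEG/-/- → run A
t=2: L0/L1/L2 = FBEG/A/- → run F
t=3: L0/L1/L2 = FBEG/A/- → run F
t=4: L0/L1/L2 = BEGC/AF/- → run B
t=5: L0/L1/L2 = BEGCD/AF/- → run B
t=6: L0/L1/L2 = EGCD/AFB/- → run E
t=7: L0/L1/L2 = EGCD/AFB/- → run E
t=8: L0/L1/L2 = GCDH/AFBE/- → run G
t=9: L0/L1/L2 = GCDH/AFBE/- → run G
t=10: L0/L1/L2 = CDH/AFBEG/- → run C
t=11: L0/L1/L2 = CDH/AFBEG/- → run C
t=12: L0/L1/L2 = DH/AFBEGC/- → run D
t=13: L0/L1/L2 = DH/AFBEGC/- → run D
t=14: L0/L1/L2 = H/AFBEGCD/- → run H
t=15: L0/L1/L2 = H/AFBEGCD/- → run H
t=16: L0/L1/L2 = -/AFBEGCDH/- → run A
t=17: L0/L1/L2 = -/AFBEGCDH/- → run A
t=18: L0/L1/L2 = -/AFBEGCDH/- → run A
t=19: L0/L1/L2 = -/AFBEGCDH/- → run A
t=20: L0/L1/L2 = -/FBEGCDH/A → run F
t=21: L0/L1/L2 = -/FBEGCDH/A → run F
t=22: L0/L1/L2 = -/FBEGCDH/A → run F
t=23: L0/L1/L2 = -/FBEGCDH/A → run F
t=24: L0/L1/L2 = -/BEGCDH/A → run B
t=25: L0/L1/L2 = -/BEGCDH/A → run B
t=26: L0/L1/L2 = -/EGCDH/A → run E
t=27: L0/L1/L2 = -/EGCDH/A → run E
t=28: L0/L1/L2 = -/EGCDH/A → run E
t=29: L0/L1/L2 = -/EGCDH/A → run E
t=30: L0/L1/L2 = -/GCDH/AE → run G
t=31: L0/L1/L2 = -/GCDH/AE → run G
t=32: L0/L1/L2 = -/GCDH/AE → run G
t=33: L0/L1/L2 = -/GCDH/AE → run G
t=34: L0/L1/L2 = -/CDH/AEG → run C
t=35: L0/L1/L2 = -/CDH/AEG → run C
t=36: L0/L1/L2 = -/CDH/AEG → run C
t=37: L0/L1/L2 = -/DH/AEG → run D
t=38: L0/L1/L2 = -/DH/AEG → run D
t=39: L0/L1/L2 = -/DH/AEG → run D
t=40: L0/L1/L2 = -/DH/AEG → run D
t=41: L0/L1/L2 = -/H/AEGD → run H
t=42: L0/L1/L2 = -/H/AEGD → run H
t=43: L0/L1/L2 = -/H/AEGD → run H
t=44: L0/L1/L2 = -/H/AEGD → run H
t=45: L0/L1/L2 = -/-/AEGDH → run A
t=46: L0/L1/L2 = -/-/AEGDH → run A
t=47: L0/L1/L2 = -/-/EGDH → run E
t=48: L0/L1/L2 = -/-/EGDH → run E
t=49: L0/L1/L2 = -/-/GDH → run G

running at tick 31 = G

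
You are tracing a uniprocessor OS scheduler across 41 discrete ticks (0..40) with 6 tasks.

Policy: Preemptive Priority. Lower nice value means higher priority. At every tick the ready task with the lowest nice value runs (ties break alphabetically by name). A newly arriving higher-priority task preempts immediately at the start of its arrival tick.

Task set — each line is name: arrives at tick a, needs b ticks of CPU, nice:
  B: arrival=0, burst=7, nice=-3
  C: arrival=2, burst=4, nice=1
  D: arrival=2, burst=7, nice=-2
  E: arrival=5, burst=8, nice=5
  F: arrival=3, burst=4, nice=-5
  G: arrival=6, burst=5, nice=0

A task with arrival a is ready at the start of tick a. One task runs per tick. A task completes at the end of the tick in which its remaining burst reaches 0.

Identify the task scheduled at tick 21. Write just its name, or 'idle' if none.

running at tick 21 = G

t=0: ready={B} → run B
t=1: ready={B} → run B
t=2: ready={B,C,D} → run B
t=3: ready={B,C,D,F} → run F
t=4: ready={B,C,D,F} → run F
t=5: ready={B,C,D,E,F} → run F
t=6: ready={B,C,D,E,F,G} → run F
t=7: ready={B,C,D,E,G} → run B
t=8: ready={B,C,D,E,G} → run B
t=9: ready={B,C,D,E,G} → run B
t=10: ready={B,C,D,E,G} → run B
t=11: ready={C,D,E,G} → run D
t=12: ready={C,D,E,G} → run D
t=13: ready={C,D,E,G} → run D
t=14: ready={C,D,E,G} → run D
t=15: ready={C,D,E,G} → run D
t=16: ready={C,D,E,G} → run D
t=17: ready={C,D,E,G} → run D
t=18: ready={C,E,G} → run G
t=19: ready={C,E,G} → run G
t=20: ready={C,E,G} → run G
t=21: ready={C,E,G} → run G
t=22: ready={C,E,G} → run G
t=23: ready={C,E} → run C
t=24: ready={C,E} → run C
t=25: ready={C,E} → run C
t=26: ready={C,E} → run C
t=27: ready={E} → run E
t=28: ready={E} → run E
t=29: ready={E} → run E
t=30: ready={E} → run E
t=31: ready={E} → run E
t=32: ready={E} → run E
t=33: ready={E} → run E
t=34: ready={E} → run E
t=35: (idle)
t=36: (idle)
t=37: (idle)
t=38: (idle)
t=39: (idle)
t=40: (idle)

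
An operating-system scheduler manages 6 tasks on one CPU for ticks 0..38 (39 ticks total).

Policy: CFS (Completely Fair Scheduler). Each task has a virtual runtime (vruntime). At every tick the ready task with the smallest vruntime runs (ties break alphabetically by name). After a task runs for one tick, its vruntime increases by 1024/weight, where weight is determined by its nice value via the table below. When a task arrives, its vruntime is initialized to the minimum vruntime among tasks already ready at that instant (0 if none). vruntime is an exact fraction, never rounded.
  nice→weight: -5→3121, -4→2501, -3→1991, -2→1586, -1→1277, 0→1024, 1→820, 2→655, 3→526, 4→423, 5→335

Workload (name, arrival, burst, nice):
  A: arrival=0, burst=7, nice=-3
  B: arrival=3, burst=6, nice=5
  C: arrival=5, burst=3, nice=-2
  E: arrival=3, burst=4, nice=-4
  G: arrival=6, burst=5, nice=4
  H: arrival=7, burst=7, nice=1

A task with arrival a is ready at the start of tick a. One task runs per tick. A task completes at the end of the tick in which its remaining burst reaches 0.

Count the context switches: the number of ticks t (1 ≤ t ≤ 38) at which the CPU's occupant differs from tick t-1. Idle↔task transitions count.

t=0: vr[A=0] → run A
t=1: vr[A=1024/1991] → run A
t=2: vr[A=2048/1991] → run A
t=3: vr[A=3072/1991 B=3072/1991 E=3072/1991] → run A
t=4: vr[A=4096/1991 B=3072/1991 E=3072/1991] → run B
t=5: vr[A=4096/1991 B=3067904/666985 C=3072/1991 E=3072/1991] → run C
t=6: vr[A=4096/1991 B=3067904/666985 C=3455488/1578863 E=3072/1991 G=3072/1991] → run E
t=7: vr[A=4096/1991 B=3067904/666985 C=3455488/1578863 E=9721856/4979491 G=3072/1991 H=3072/1991] → run G
t=8: vr[A=4096/1991 B=3067904/666985 C=3455488/1578863 E=9721856/4979491 G=3338240/842193 H=3072/1991] → run H
t=9: vr[A=4096/1991 B=3067904/666985 C=3455488/1578863 E=9721856/4979491 G=3338240/842193 H=1139456/408155] → run E
t=10: vr[A=4096/1991 B=3067904/666985 C=3455488/1578863 E=11760640/4979491 G=3338240/842193 H=1139456/408155] → run A
t=11: vr[A=5120/1991 B=3067904/666985 C=3455488/1578863 E=11760640/4979491 G=3338240/842193 H=1139456/408155] → run C
t=12: vr[A=5120/1991 B=3067904/666985 C=4474880/1578863 E=11760640/4979491 G=3338240/842193 H=1139456/408155] → run E
t=13: vr[A=5120/1991 B=3067904/666985 C=4474880/1578863 E=13799424/4979491 G=3338240/842193 H=1139456/408155] → run A
t=14: vr[A=6144/1991 B=3067904/666985 C=4474880/1578863 E=13799424/4979491 G=3338240/842193 H=1139456/408155] → run E
t=15: vr[A=6144/1991 B=3067904/666985 C=4474880/1578863 G=3338240/842193 H=1139456/408155] → run H
t=16: vr[A=6144/1991 B=3067904/666985 C=4474880/1578863 G=3338240/842193 H=1649152/408155] → run C
t=17: vr[A=6144/1991 B=3067904/666985 G=3338240/842193 H=1649152/408155] → run A
t=18: vr[B=3067904/666985 G=3338240/842193 H=1649152/408155] → run G
t=19: vr[B=3067904/666985 G=5377024/842193 H=1649152/408155] → run H
t=20: vr[B=3067904/666985 G=5377024/842193 H=2158848/408155] → run B
t=21: vr[B=5106688/666985 G=5377024/842193 H=2158848/408155] → run H
t=22: vr[B=5106688/666985 G=5377024/842193 H=2668544/408155] → run G
t=23: vr[B=5106688/666985 G=2471936/280731 H=2668544/408155] → run H
t=24: vr[B=5106688/666985 G=2471936/280731 H=635648/81631] → run B
t=25: vr[B=7145472/666985 G=2471936/280731 H=635648/81631] → run H
t=26: vr[B=7145472/666985 G=2471936/280731 H=3687936/408155] → run G
t=27: vr[B=7145472/666985 G=9454592/842193 H=3687936/408155] → run H
t=28: vr[B=7145472/666985 G=9454592/842193] → run B
t=29: vr[B=9184256/666985 G=9454592/842193] → run G
t=30: vr[B=9184256/666985] → run B
t=31: vr[B=2244608/133397] → run B
t=32: (idle)
t=33: (idle)
t=34: (idle)
t=35: (idle)
t=36: (idle)
t=37: (idle)
t=38: (idle)

context switches = 28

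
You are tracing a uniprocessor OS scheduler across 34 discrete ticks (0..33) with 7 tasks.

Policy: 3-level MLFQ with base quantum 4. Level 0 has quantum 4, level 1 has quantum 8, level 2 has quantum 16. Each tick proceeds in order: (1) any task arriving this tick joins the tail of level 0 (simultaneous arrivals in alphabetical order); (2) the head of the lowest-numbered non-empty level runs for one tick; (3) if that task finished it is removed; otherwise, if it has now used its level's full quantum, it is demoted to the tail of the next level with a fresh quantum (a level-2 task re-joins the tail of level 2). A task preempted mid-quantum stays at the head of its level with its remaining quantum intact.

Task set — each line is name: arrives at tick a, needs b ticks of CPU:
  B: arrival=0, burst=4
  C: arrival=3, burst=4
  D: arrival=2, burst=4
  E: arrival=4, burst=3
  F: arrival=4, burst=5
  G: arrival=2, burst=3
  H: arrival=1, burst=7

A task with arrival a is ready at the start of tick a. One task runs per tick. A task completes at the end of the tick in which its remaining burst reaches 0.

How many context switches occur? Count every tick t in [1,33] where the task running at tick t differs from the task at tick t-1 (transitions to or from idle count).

t=0: L0/L1/L2 = B/-/- → run B
t=1: L0/L1/L2 = BH/-/- → run B
t=2: L0/L1/L2 = BHDG/-/- → run B
t=3: L0/L1/L2 = BHDGC/-/- → run B
t=4: L0/L1/L2 = HDGCEF/-/- → run H
t=5: L0/L1/L2 = HDGCEF/-/- → run H
t=6: L0/L1/L2 = HDGCEF/-/- → run H
t=7: L0/L1/L2 = HDGCEF/-/- → run H
t=8: L0/L1/L2 = DGCEF/H/- → run D
t=9: L0/L1/L2 = DGCEF/H/- → run D
t=10: L0/L1/L2 = DGCEF/H/- → run D
t=11: L0/L1/L2 = DGCEF/H/- → run D
t=12: L0/L1/L2 = GCEF/H/- → run G
t=13: L0/L1/L2 = GCEF/H/- → run G
t=14: L0/L1/L2 = GCEF/H/- → run G
t=15: L0/L1/L2 = CEF/H/- → run C
t=16: L0/L1/L2 = CEF/H/- → run C
t=17: L0/L1/L2 = CEF/H/- → run C
t=18: L0/L1/L2 = CEF/H/- → run C
t=19: L0/L1/L2 = EF/H/- → run E
t=20: L0/L1/L2 = EF/H/- → run E
t=21: L0/L1/L2 = EF/H/- → run E
t=22: L0/L1/L2 = F/H/- → run F
t=23: L0/L1/L2 = F/H/- → run F
t=24: L0/L1/L2 = F/H/- → run F
t=25: L0/L1/L2 = F/H/- → run F
t=26: L0/L1/L2 = -/HF/- → run H
t=27: L0/L1/L2 = -/HF/- → run H
t=28: L0/L1/L2 = -/HF/- → run H
t=29: L0/L1/L2 = -/F/- → run F
t=30: (idle)
t=31: (idle)
t=32: (idle)
t=33: (idle)

context switches = 9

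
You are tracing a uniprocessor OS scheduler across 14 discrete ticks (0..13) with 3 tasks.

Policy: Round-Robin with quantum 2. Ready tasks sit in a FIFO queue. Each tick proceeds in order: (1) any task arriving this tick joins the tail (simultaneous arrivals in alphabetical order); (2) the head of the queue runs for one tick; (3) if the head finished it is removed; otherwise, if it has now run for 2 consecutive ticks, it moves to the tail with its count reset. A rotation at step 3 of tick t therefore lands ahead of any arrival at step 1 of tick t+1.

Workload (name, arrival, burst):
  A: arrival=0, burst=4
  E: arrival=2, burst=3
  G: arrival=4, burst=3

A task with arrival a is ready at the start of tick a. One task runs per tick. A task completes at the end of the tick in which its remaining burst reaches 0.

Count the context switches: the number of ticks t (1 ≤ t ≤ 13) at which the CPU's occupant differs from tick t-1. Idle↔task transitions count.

context switches = 5

t=0: queue=[A] q_used=0 → run A
t=1: queue=[A] q_used=1 → run A
t=2: queue=[A,E] q_used=0 → run A
t=3: queue=[A,E] q_used=1 → run A
t=4: queue=[E,G] q_used=0 → run E
t=5: queue=[E,G] q_used=1 → run E
t=6: queue=[G,E] q_used=0 → run G
t=7: queue=[G,E] q_used=1 → run G
t=8: queue=[E,G] q_used=0 → run E
t=9: queue=[G] q_used=0 → run G
t=10: (idle)
t=11: (idle)
t=12: (idle)
t=13: (idle)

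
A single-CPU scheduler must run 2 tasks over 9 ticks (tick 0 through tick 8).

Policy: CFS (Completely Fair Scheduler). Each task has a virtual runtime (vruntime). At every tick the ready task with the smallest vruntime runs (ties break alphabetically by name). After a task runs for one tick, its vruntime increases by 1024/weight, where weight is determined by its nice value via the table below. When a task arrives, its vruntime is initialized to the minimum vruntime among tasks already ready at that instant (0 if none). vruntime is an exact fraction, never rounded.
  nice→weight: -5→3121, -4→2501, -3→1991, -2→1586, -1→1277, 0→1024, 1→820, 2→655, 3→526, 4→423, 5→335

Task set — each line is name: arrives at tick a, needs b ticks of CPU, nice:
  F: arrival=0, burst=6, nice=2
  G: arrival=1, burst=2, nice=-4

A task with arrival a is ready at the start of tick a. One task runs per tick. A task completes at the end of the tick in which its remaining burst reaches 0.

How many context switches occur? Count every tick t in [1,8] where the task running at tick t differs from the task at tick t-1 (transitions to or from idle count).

t=0: vr[F=0] → run F
t=1: vr[F=1024/655 G=1024/655] → run F
t=2: vr[F=2048/655 G=1024/655] → run G
t=3: vr[F=2048/655 G=3231744/1638155] → run G
t=4: vr[F=2048/655] → run F
t=5: vr[F=3072/655] → run F
t=6: vr[F=4096/655] → run F
t=7: vr[F=1024/131] → run F
t=8: (idle)

context switches = 3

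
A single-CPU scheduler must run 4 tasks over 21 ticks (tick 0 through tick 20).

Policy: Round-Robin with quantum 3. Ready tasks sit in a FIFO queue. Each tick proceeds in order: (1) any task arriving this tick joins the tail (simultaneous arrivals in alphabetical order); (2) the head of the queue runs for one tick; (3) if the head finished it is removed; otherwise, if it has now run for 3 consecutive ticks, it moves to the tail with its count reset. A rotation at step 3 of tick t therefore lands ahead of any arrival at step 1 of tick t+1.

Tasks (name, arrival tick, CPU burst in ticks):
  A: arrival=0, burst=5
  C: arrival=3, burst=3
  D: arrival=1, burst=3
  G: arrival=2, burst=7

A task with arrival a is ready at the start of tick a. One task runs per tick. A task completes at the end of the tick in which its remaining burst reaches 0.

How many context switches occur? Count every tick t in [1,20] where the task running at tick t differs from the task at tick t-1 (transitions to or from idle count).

context switches = 6

t=0: queue=[A] q_used=0 → run A
t=1: queue=[A,D] q_used=1 → run A
t=2: queue=[A,D,G] q_used=2 → run A
t=3: queue=[D,G,A,C] q_used=0 → run D
t=4: queue=[D,G,A,C] q_used=1 → run D
t=5: queue=[D,G,A,C] q_used=2 → run D
t=6: queue=[G,A,C] q_used=0 → run G
t=7: queue=[G,A,C] q_used=1 → run G
t=8: queue=[G,A,C] q_used=2 → run G
t=9: queue=[A,C,G] q_used=0 → run A
t=10: queue=[A,C,G] q_used=1 → run A
t=11: queue=[C,G] q_used=0 → run C
t=12: queue=[C,G] q_used=1 → run C
t=13: queue=[C,G] q_used=2 → run C
t=14: queue=[G] q_used=0 → run G
t=15: queue=[G] q_used=1 → run G
t=16: queue=[G] q_used=2 → run G
t=17: queue=[G] q_used=0 → run G
t=18: (idle)
t=19: (idle)
t=20: (idle)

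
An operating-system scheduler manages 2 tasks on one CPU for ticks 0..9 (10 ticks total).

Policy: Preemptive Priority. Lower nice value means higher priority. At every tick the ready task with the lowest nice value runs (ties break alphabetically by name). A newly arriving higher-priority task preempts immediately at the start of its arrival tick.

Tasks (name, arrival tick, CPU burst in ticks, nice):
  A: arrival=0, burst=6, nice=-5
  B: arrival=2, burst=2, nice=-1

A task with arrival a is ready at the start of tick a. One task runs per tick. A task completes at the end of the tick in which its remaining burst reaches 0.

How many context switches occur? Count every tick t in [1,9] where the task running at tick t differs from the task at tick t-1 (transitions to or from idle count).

context switches = 2

t=0: ready={A} → run A
t=1: ready={A} → run A
t=2: ready={A,B} → run A
t=3: ready={A,B} → run A
t=4: ready={A,B} → run A
t=5: ready={A,B} → run A
t=6: ready={B} → run B
t=7: ready={B} → run B
t=8: (idle)
t=9: (idle)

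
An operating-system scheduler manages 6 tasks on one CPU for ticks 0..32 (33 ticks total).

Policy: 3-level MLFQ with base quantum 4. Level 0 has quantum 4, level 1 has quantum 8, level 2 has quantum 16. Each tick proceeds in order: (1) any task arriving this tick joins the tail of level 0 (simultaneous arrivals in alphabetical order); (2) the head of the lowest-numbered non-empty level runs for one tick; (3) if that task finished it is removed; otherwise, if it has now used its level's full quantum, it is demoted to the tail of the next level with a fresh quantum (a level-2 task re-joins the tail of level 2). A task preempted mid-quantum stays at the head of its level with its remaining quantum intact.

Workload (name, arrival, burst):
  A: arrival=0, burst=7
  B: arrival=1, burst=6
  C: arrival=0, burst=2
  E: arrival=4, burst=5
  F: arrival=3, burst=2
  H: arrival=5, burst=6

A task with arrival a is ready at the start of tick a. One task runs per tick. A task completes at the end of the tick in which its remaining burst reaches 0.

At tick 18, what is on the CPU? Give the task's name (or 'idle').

running at tick 18 = H

t=0: L0/L1/L2 = AC/-/- → run A
t=1: L0/L1/L2 = ACB/-/- → run A
t=2: L0/L1/L2 = ACB/-/- → run A
t=3: L0/L1/L2 = ACBF/-/- → run A
t=4: L0/L1/L2 = CBFE/A/- → run C
t=5: L0/L1/L2 = CBFEH/A/- → run C
t=6: L0/L1/L2 = BFEH/A/- → run B
t=7: L0/L1/L2 = BFEH/A/- → run B
t=8: L0/L1/L2 = BFEH/A/- → run B
t=9: L0/L1/L2 = BFEH/A/- → run B
t=10: L0/L1/L2 = FEH/AB/- → run F
t=11: L0/L1/L2 = FEH/AB/- → run F
t=12: L0/L1/L2 = EH/AB/- → run E
t=13: L0/L1/L2 = EH/AB/- → run E
t=14: L0/L1/L2 = EH/AB/- → run E
t=15: L0/L1/L2 = EH/AB/- → run E
t=16: L0/L1/L2 = H/ABE/- → run H
t=17: L0/L1/L2 = H/ABE/- → run H
t=18: L0/L1/L2 = H/ABE/- → run H
t=19: L0/L1/L2 = H/ABE/- → run H
t=20: L0/L1/L2 = -/ABEH/- → run A
t=21: L0/L1/L2 = -/ABEH/- → run A
t=22: L0/L1/L2 = -/ABEH/- → run A
t=23: L0/L1/L2 = -/BEH/- → run B
t=24: L0/L1/L2 = -/BEH/- → run B
t=25: L0/L1/L2 = -/EH/- → run E
t=26: L0/L1/L2 = -/H/- → run H
t=27: L0/L1/L2 = -/H/- → run H
t=28: (idle)
t=29: (idle)
t=30: (idle)
t=31: (idle)
t=32: (idle)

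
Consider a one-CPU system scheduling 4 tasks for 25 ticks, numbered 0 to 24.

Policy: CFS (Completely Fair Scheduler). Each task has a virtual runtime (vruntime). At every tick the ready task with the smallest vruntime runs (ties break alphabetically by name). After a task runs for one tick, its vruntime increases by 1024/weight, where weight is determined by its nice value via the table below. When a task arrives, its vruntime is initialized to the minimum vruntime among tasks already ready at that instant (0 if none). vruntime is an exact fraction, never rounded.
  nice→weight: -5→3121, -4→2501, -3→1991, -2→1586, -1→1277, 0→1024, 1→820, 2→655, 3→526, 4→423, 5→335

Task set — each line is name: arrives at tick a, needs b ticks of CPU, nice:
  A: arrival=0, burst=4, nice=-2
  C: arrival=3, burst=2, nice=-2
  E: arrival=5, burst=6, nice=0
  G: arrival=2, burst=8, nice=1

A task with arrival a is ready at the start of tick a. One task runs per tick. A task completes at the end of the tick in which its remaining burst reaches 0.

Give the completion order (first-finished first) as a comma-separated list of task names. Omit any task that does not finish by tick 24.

completion order = A, C, E, G

t=0: vr[A=0] → run A
t=1: vr[A=512/793] → run A
t=2: vr[A=1024/793 G=1024/793] → run A
t=3: vr[A=1536/793 C=1024/793 G=1024/793] → run C
t=4: vr[A=1536/793 C=1536/793 G=1024/793] → run G
t=5: vr[A=1536/793 C=1536/793 E=1536/793 G=412928/162565] → run A
t=6: vr[C=1536/793 E=1536/793 G=412928/162565] → run C
t=7: vr[E=1536/793 G=412928/162565] → run E
t=8: vr[E=2329/793 G=412928/162565] → run G
t=9: vr[E=2329/793 G=615936/162565] → run E
t=10: vr[E=3122/793 G=615936/162565] → run G
t=11: vr[E=3122/793 G=818944/162565] → run E
t=12: vr[E=3915/793 G=818944/162565] → run E
t=13: vr[E=4708/793 G=818944/162565] → run G
t=14: vr[E=4708/793 G=1021952/162565] → run E
t=15: vr[E=5501/793 G=1021952/162565] → run G
t=16: vr[E=5501/793 G=244992/32513] → run E
t=17: vr[G=244992/32513] → run G
t=18: vr[G=1427968/162565] → run G
t=19: vr[G=1630976/162565] → run G
t=20: (idle)
t=21: (idle)
t=22: (idle)
t=23: (idle)
t=24: (idle)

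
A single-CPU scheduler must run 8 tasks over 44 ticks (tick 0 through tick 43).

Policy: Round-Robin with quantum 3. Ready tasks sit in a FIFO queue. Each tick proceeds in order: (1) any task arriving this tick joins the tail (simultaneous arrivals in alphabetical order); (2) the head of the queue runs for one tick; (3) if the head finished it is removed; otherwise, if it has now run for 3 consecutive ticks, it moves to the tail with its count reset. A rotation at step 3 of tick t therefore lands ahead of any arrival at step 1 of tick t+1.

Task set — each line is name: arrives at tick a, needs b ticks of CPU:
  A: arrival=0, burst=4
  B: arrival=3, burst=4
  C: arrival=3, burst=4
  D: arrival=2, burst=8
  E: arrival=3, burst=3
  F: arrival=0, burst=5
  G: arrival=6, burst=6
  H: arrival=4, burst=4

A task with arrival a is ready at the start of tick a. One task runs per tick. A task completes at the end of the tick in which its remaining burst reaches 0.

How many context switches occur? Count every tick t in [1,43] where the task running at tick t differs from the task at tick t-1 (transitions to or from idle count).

context switches = 16

t=0: queue=[A,F] q_used=0 → run A
t=1: queue=[A,F] q_used=1 → run A
t=2: queue=[A,F,D] q_used=2 → run A
t=3: queue=[F,D,A,B,C,E] q_used=0 → run F
t=4: queue=[F,D,A,B,C,E,H] q_used=1 → run F
t=5: queue=[F,D,A,B,C,E,H] q_used=2 → run F
t=6: queue=[D,A,B,C,E,H,F,G] q_used=0 → run D
t=7: queue=[D,A,B,C,E,H,F,G] q_used=1 → run D
t=8: queue=[D,A,B,C,E,H,F,G] q_used=2 → run D
t=9: queue=[A,B,C,E,H,F,G,D] q_used=0 → run A
t=10: queue=[B,C,E,H,F,G,D] q_used=0 → run B
t=11: queue=[B,C,E,H,F,G,D] q_used=1 → run B
t=12: queue=[B,C,E,H,F,G,D] q_used=2 → run B
t=13: queue=[C,E,H,F,G,D,B] q_used=0 → run C
t=14: queue=[C,E,H,F,G,D,B] q_used=1 → run C
t=15: queue=[C,E,H,F,G,D,B] q_used=2 → run C
t=16: queue=[E,H,F,G,D,B,C] q_used=0 → run E
t=17: queue=[E,H,F,G,D,B,C] q_used=1 → run E
t=18: queue=[E,H,F,G,D,B,C] q_used=2 → run E
t=19: queue=[H,F,G,D,B,C] q_used=0 → run H
t=20: queue=[H,F,G,D,B,C] q_used=1 → run H
t=21: queue=[H,F,G,D,B,C] q_used=2 → run H
t=22: queue=[F,G,D,B,C,H] q_used=0 → run F
t=23: queue=[F,G,D,B,C,H] q_used=1 → run F
t=24: queue=[G,D,B,C,H] q_used=0 → run G
t=25: queue=[G,D,B,C,H] q_used=1 → run G
t=26: queue=[G,D,B,C,H] q_used=2 → run G
t=27: queue=[D,B,C,H,G] q_used=0 → run D
t=28: queue=[D,B,C,H,G] q_used=1 → run D
t=29: queue=[D,B,C,H,G] q_used=2 → run D
t=30: queue=[B,C,H,G,D] q_used=0 → run B
t=31: queue=[C,H,G,D] q_used=0 → run C
t=32: queue=[H,G,D] q_used=0 → run H
t=33: queue=[G,D] q_used=0 → run G
t=34: queue=[G,D] q_used=1 → run G
t=35: queue=[G,D] q_used=2 → run G
t=36: queue=[D] q_used=0 → run D
t=37: queue=[D] q_used=1 → run D
t=38: (idle)
t=39: (idle)
t=40: (idle)
t=41: (idle)
t=42: (idle)
t=43: (idle)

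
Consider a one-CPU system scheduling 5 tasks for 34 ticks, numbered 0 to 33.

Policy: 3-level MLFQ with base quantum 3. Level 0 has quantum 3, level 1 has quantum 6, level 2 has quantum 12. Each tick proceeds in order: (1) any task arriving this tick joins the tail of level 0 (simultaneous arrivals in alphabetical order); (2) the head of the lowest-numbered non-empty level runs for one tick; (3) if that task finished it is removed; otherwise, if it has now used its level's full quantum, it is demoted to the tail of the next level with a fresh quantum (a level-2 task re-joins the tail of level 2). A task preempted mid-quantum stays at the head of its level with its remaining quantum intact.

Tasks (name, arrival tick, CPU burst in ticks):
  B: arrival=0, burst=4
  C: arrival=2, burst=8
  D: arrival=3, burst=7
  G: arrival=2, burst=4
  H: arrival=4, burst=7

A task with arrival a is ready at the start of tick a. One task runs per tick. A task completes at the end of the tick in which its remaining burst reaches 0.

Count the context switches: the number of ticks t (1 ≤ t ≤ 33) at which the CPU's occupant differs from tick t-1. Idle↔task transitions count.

t=0: L0/L1/L2 = B/-/- → run B
t=1: L0/L1/L2 = B/-/- → run B
t=2: L0/L1/L2 = BCG/-/- → run B
t=3: L0/L1/L2 = CGD/B/- → run C
t=4: L0/L1/L2 = CGDH/B/- → run C
t=5: L0/L1/L2 = CGDH/B/- → run C
t=6: L0/L1/L2 = GDH/BC/- → run G
t=7: L0/L1/L2 = GDH/BC/- → run G
t=8: L0/L1/L2 = GDH/BC/- → run G
t=9: L0/L1/L2 = DH/BCG/- → run D
t=10: L0/L1/L2 = DH/BCG/- → run D
t=11: L0/L1/L2 = DH/BCG/- → run D
t=12: L0/L1/L2 = H/BCGD/- → run H
t=13: L0/L1/L2 = H/BCGD/- → run H
t=14: L0/L1/L2 = H/BCGD/- → run H
t=15: L0/L1/L2 = -/BCGDH/- → run B
t=16: L0/L1/L2 = -/CGDH/- → run C
t=17: L0/L1/L2 = -/CGDH/- → run C
t=18: L0/L1/L2 = -/CGDH/- → run C
t=19: L0/L1/L2 = -/CGDH/- → run C
t=20: L0/L1/L2 = -/CGDH/- → run C
t=21: L0/L1/L2 = -/GDH/- → run G
t=22: L0/L1/L2 = -/DH/- → run D
t=23: L0/L1/L2 = -/DH/- → run D
t=24: L0/L1/L2 = -/DH/- → run D
t=25: L0/L1/L2 = -/DH/- → run D
t=26: L0/L1/L2 = -/H/- → run H
t=27: L0/L1/L2 = -/H/- → run H
t=28: L0/L1/L2 = -/H/- → run H
t=29: L0/L1/L2 = -/H/- → run H
t=30: (idle)
t=31: (idle)
t=32: (idle)
t=33: (idle)

context switches = 10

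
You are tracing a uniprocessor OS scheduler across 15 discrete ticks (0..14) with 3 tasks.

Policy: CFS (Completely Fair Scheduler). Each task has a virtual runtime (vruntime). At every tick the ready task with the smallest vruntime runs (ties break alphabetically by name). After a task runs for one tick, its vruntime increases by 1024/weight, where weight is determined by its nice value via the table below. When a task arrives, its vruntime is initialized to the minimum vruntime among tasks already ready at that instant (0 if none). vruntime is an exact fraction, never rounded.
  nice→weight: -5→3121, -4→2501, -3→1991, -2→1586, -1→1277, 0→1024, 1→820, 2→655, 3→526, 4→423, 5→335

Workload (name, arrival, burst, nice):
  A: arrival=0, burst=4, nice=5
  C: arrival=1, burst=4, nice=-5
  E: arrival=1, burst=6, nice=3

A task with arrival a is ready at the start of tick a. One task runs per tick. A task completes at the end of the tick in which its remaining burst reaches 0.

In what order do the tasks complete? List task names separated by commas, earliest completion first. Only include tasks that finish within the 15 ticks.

completion order = C, A, E

t=0: vr[A=0] → run A
t=1: vr[A=1024/335 C=1024/335 E=1024/335] → run A
t=2: vr[A=2048/335 C=1024/335 E=1024/335] → run C
t=3: vr[A=2048/335 C=3538944/1045535 E=1024/335] → run E
t=4: vr[A=2048/335 C=3538944/1045535 E=440832/88105] → run C
t=5: vr[A=2048/335 C=3881984/1045535 E=440832/88105] → run C
t=6: vr[A=2048/335 C=4225024/1045535 E=440832/88105] → run C
t=7: vr[A=2048/335 E=440832/88105] → run E
t=8: vr[A=2048/335 E=612352/88105] → run A
t=9: vr[A=3072/335 E=612352/88105] → run E
t=10: vr[A=3072/335 E=783872/88105] → run E
t=11: vr[A=3072/335 E=955392/88105] → run A
t=12: vr[E=955392/88105] → run E
t=13: vr[E=1126912/88105] → run E
t=14: (idle)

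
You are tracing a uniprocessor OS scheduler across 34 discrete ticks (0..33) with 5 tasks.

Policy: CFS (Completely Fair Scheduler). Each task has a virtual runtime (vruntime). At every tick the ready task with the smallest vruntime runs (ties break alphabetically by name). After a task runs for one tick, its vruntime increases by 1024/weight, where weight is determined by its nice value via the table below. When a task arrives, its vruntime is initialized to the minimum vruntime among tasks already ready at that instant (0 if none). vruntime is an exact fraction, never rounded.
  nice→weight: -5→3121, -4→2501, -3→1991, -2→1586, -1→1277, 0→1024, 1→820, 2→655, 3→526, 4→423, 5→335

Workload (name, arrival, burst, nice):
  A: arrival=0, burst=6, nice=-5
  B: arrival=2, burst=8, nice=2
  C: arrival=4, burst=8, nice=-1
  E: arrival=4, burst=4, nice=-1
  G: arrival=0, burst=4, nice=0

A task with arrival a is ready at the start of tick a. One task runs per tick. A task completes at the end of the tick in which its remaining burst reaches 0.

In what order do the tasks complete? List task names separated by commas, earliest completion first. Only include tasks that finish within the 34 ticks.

t=0: vr[A=0 G=0] → run A
t=1: vr[A=1024/3121 G=0] → run G
t=2: vr[A=1024/3121 B=1024/3121 G=1] → run A
t=3: vr[A=2048/3121 B=1024/3121 G=1] → run B
t=4: vr[A=2048/3121 B=3866624/2044255 C=2048/3121 E=2048/3121 G=1] → run A
t=5: vr[A=3072/3121 B=3866624/2044255 C=2048/3121 E=2048/3121 G=1] → run C
t=6: vr[A=3072/3121 B=3866624/2044255 C=5811200/3985517 E=2048/3121 G=1] → run E
t=7: vr[A=3072/3121 B=3866624/2044255 C=5811200/3985517 E=5811200/3985517 G=1] → run A
t=8: vr[A=4096/3121 B=3866624/2044255 C=5811200/3985517 E=5811200/3985517 G=1] → run G
t=9: vr[A=4096/3121 B=3866624/2044255 C=5811200/3985517 E=5811200/3985517 G=2] → run A
t=10: vr[A=5120/3121 B=3866624/2044255 C=5811200/3985517 E=5811200/3985517 G=2] → run C
t=11: vr[A=5120/3121 B=3866624/2044255 C=9007104/3985517 E=5811200/3985517 G=2] → run E
t=12: vr[A=5120/3121 B=3866624/2044255 C=9007104/3985517 E=9007104/3985517 G=2] → run A
t=13: vr[B=3866624/2044255 C=9007104/3985517 E=9007104/3985517 G=2] → run B
t=14: vr[B=7062528/2044255 C=9007104/3985517 E=9007104/3985517 G=2] → run G
t=15: vr[B=7062528/2044255 C=9007104/3985517 E=9007104/3985517 G=3] → run C
t=16: vr[B=7062528/2044255 C=12203008/3985517 E=9007104/3985517 G=3] → run E
t=17: vr[B=7062528/2044255 C=12203008/3985517 E=12203008/3985517 G=3] → run G
t=18: vr[B=7062528/2044255 C=12203008/3985517 E=12203008/3985517] → run C
t=19: vr[B=7062528/2044255 C=15398912/3985517 E=12203008/3985517] → run E
t=20: vr[B=7062528/2044255 C=15398912/3985517] → run B
t=21: vr[B=10258432/2044255 C=15398912/3985517] → run C
t=22: vr[B=10258432/2044255 C=18594816/3985517] → run C
t=23: vr[B=10258432/2044255 C=21790720/3985517] → run B
t=24: vr[B=13454336/2044255 C=21790720/3985517] → run C
t=25: vr[B=13454336/2044255 C=24986624/3985517] → run C
t=26: vr[B=13454336/2044255] → run B
t=27: vr[B=3330048/408851] → run B
t=28: vr[B=19846144/2044255] → run B
t=29: vr[B=23042048/2044255] → run B
t=30: (idle)
t=31: (idle)
t=32: (idle)
t=33: (idle)

completion order = A, G, E, C, B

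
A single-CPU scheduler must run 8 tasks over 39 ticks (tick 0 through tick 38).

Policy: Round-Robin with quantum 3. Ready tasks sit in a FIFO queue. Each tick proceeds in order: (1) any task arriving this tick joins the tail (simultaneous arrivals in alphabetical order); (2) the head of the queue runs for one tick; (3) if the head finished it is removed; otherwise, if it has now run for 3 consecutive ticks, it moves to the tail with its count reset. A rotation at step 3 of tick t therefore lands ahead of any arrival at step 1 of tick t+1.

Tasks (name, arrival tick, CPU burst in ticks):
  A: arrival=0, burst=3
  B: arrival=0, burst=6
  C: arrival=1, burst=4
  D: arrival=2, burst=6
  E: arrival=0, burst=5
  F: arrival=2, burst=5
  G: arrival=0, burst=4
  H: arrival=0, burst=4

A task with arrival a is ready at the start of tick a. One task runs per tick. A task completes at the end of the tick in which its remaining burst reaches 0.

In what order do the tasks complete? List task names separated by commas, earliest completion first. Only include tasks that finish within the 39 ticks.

t=0: queue=[A,B,E,G,H] q_used=0 → run A
t=1: queue=[A,B,E,G,H,C] q_used=1 → run A
t=2: queue=[A,B,E,G,H,C,D,F] q_used=2 → run A
t=3: queue=[B,E,G,H,C,D,F] q_used=0 → run B
t=4: queue=[B,E,G,H,C,D,F] q_used=1 → run B
t=5: queue=[B,E,G,H,C,D,F] q_used=2 → run B
t=6: queue=[E,G,H,C,D,F,B] q_used=0 → run E
t=7: queue=[E,G,H,C,D,F,B] q_used=1 → run E
t=8: queue=[E,G,H,C,D,F,B] q_used=2 → run E
t=9: queue=[G,H,C,D,F,B,E] q_used=0 → run G
t=10: queue=[G,H,C,D,F,B,E] q_used=1 → run G
t=11: queue=[G,H,C,D,F,B,E] q_used=2 → run G
t=12: queue=[H,C,D,F,B,E,G] q_used=0 → run H
t=13: queue=[H,C,D,F,B,E,G] q_used=1 → run H
t=14: queue=[H,C,D,F,B,E,G] q_used=2 → run H
t=15: queue=[C,D,F,B,E,G,H] q_used=0 → run C
t=16: queue=[C,D,F,B,E,G,H] q_used=1 → run C
t=17: queue=[C,D,F,B,E,G,H] q_used=2 → run C
t=18: queue=[D,F,B,E,G,H,C] q_used=0 → run D
t=19: queue=[D,F,B,E,G,H,C] q_used=1 → run D
t=20: queue=[D,F,B,E,G,H,C] q_used=2 → run D
t=21: queue=[F,B,E,G,H,C,D] q_used=0 → run F
t=22: queue=[F,B,E,G,H,C,D] q_used=1 → run F
t=23: queue=[F,B,E,G,H,C,D] q_used=2 → run F
t=24: queue=[B,E,G,H,C,D,F] q_used=0 → run B
t=25: queue=[B,E,G,H,C,D,F] q_used=1 → run B
t=26: queue=[B,E,G,H,C,D,F] q_used=2 → run B
t=27: queue=[E,G,H,C,D,F] q_used=0 → run E
t=28: queue=[E,G,H,C,D,F] q_used=1 → run E
t=29: queue=[G,H,C,D,F] q_used=0 → run G
t=30: queue=[H,C,D,F] q_used=0 → run H
t=31: queue=[C,D,F] q_used=0 → run C
t=32: queue=[D,F] q_used=0 → run D
t=33: queue=[D,F] q_used=1 → run D
t=34: queue=[D,F] q_used=2 → run D
t=35: queue=[F] q_used=0 → run F
t=36: queue=[F] q_used=1 → run F
t=37: (idle)
t=38: (idle)

completion order = A, B, E, G, H, C, D, F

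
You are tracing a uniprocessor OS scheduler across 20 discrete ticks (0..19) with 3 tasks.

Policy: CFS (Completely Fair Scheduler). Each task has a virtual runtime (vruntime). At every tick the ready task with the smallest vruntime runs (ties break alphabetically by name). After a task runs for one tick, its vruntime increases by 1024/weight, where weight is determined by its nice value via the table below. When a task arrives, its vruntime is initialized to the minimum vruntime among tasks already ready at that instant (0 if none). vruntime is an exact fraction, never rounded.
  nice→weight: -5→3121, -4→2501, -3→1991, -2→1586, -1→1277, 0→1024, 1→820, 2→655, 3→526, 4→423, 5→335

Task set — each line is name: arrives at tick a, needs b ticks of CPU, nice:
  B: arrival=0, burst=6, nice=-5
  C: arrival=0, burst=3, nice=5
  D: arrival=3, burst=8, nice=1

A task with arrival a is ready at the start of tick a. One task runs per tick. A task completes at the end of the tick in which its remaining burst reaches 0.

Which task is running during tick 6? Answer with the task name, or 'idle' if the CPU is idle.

t=0: vr[B=0 C=0] → run B
t=1: vr[B=1024/3121 C=0] → run C
t=2: vr[B=1024/3121 C=1024/335] → run B
t=3: vr[B=2048/3121 C=1024/335 D=2048/3121] → run B
t=4: vr[B=3072/3121 C=1024/335 D=2048/3121] → run D
t=5: vr[B=3072/3121 C=1024/335 D=1218816/639805] → run B
t=6: vr[B=4096/3121 C=1024/335 D=1218816/639805] → run B
t=7: vr[B=5120/3121 C=1024/335 D=1218816/639805] → run B
t=8: vr[C=1024/335 D=1218816/639805] → run D
t=9: vr[C=1024/335 D=2017792/639805] → run C
t=10: vr[C=2048/335 D=2017792/639805] → run D
t=11: vr[C=2048/335 D=2816768/639805] → run D
t=12: vr[C=2048/335 D=3615744/639805] → run D
t=13: vr[C=2048/335 D=882944/127961] → run C
t=14: vr[D=882944/127961] → run D
t=15: vr[D=5213696/639805] → run D
t=16: vr[D=6012672/639805] → run D
t=17: (idle)
t=18: (idle)
t=19: (idle)

running at tick 6 = B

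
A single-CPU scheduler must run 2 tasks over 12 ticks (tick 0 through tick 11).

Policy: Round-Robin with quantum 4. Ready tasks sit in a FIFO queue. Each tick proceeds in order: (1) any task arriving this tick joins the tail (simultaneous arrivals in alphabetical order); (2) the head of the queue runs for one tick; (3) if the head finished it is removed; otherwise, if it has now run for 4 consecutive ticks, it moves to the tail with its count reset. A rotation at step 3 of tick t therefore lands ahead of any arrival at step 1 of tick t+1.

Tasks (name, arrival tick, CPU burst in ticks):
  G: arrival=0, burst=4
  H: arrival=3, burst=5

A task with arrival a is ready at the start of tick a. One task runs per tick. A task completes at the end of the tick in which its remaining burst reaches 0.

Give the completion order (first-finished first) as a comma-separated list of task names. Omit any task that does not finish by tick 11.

completion order = G, H

t=0: queue=[G] q_used=0 → run G
t=1: queue=[G] q_used=1 → run G
t=2: queue=[G] q_used=2 → run G
t=3: queue=[G,H] q_used=3 → run G
t=4: queue=[H] q_used=0 → run H
t=5: queue=[H] q_used=1 → run H
t=6: queue=[H] q_used=2 → run H
t=7: queue=[H] q_used=3 → run H
t=8: queue=[H] q_used=0 → run H
t=9: (idle)
t=10: (idle)
t=11: (idle)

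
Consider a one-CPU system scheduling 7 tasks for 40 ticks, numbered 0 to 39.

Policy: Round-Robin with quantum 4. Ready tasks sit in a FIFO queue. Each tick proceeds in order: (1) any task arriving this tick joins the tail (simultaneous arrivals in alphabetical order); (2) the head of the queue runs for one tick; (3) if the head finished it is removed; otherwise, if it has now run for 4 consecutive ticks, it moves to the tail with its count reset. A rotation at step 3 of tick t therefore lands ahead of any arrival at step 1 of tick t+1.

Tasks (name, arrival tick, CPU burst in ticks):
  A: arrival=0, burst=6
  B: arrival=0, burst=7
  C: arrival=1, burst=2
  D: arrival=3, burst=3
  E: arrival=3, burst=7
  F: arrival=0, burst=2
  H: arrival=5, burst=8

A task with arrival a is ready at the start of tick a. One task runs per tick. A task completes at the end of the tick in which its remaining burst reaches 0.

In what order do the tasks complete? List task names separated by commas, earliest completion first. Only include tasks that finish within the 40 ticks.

completion order = F, C, D, A, B, E, H

t=0: queue=[A,B,F] q_used=0 → run A
t=1: queue=[A,B,F,C] q_used=1 → run A
t=2: queue=[A,B,F,C] q_used=2 → run A
t=3: queue=[A,B,F,C,D,E] q_used=3 → run A
t=4: queue=[B,F,C,D,E,A] q_used=0 → run B
t=5: queue=[B,F,C,D,E,A,H] q_used=1 → run B
t=6: queue=[B,F,C,D,E,A,H] q_used=2 → run B
t=7: queue=[B,F,C,D,E,A,H] q_used=3 → run B
t=8: queue=[F,C,D,E,A,H,B] q_used=0 → run F
t=9: queue=[F,C,D,E,A,H,B] q_used=1 → run F
t=10: queue=[C,D,E,A,H,B] q_used=0 → run C
t=11: queue=[C,D,E,A,H,B] q_used=1 → run C
t=12: queue=[D,E,A,H,B] q_used=0 → run D
t=13: queue=[D,E,A,H,B] q_used=1 → run D
t=14: queue=[D,E,A,H,B] q_used=2 → run D
t=15: queue=[E,A,H,B] q_used=0 → run E
t=16: queue=[E,A,H,B] q_used=1 → run E
t=17: queue=[E,A,H,B] q_used=2 → run E
t=18: queue=[E,A,H,B] q_used=3 → run E
t=19: queue=[A,H,B,E] q_used=0 → run A
t=20: queue=[A,H,B,E] q_used=1 → run A
t=21: queue=[H,B,E] q_used=0 → run H
t=22: queue=[H,B,E] q_used=1 → run H
t=23: queue=[H,B,E] q_used=2 → run H
t=24: queue=[H,B,E] q_used=3 → run H
t=25: queue=[B,E,H] q_used=0 → run B
t=26: queue=[B,E,H] q_used=1 → run B
t=27: queue=[B,E,H] q_used=2 → run B
t=28: queue=[E,H] q_used=0 → run E
t=29: queue=[E,H] q_used=1 → run E
t=30: queue=[E,H] q_used=2 → run E
t=31: queue=[H] q_used=0 → run H
t=32: queue=[H] q_used=1 → run H
t=33: queue=[H] q_used=2 → run H
t=34: queue=[H] q_used=3 → run H
t=35: (idle)
t=36: (idle)
t=37: (idle)
t=38: (idle)
t=39: (idle)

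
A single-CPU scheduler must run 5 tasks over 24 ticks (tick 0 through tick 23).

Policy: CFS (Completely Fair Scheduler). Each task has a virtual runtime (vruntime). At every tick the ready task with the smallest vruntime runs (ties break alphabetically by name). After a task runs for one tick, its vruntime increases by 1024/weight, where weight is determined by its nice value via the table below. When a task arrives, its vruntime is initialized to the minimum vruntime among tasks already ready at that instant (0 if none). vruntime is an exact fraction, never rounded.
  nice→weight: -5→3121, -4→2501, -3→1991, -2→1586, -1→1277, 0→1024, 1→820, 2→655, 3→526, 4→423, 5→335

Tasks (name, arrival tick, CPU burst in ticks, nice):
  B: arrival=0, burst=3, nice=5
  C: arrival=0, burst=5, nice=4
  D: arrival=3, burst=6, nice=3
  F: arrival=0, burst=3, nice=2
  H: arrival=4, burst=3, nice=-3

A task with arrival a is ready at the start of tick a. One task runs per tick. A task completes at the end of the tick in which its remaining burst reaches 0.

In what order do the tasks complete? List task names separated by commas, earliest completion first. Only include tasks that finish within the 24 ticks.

completion order = H, F, B, C, D

t=0: vr[B=0 C=0 F=0] → run B
t=1: vr[B=1024/335 C=0 F=0] → run C
t=2: vr[B=1024/335 C=1024/423 F=0] → run F
t=3: vr[B=1024/335 C=1024/423 D=1024/655 F=1024/655] → run D
t=4: vr[B=1024/335 C=1024/423 D=604672/172265 F=1024/655 H=1024/655] → run F
t=5: vr[B=1024/335 C=1024/423 D=604672/172265 F=2048/655 H=1024/655] → run H
t=6: vr[B=1024/335 C=1024/423 D=604672/172265 F=2048/655 H=2709504/1304105] → run H
t=7: vr[B=1024/335 C=1024/423 D=604672/172265 F=2048/655 H=3380224/1304105] → run C
t=8: vr[B=1024/335 C=2048/423 D=604672/172265 F=2048/655 H=3380224/1304105] → run H
t=9: vr[B=1024/335 C=2048/423 D=604672/172265 F=2048/655] → run B
t=10: vr[B=2048/335 C=2048/423 D=604672/172265 F=2048/655] → run F
t=11: vr[B=2048/335 C=2048/423 D=604672/172265] → run D
t=12: vr[B=2048/335 C=2048/423 D=940032/172265] → run C
t=13: vr[B=2048/335 C=1024/141 D=940032/172265] → run D
t=14: vr[B=2048/335 C=1024/141 D=1275392/172265] → run B
t=15: vr[C=1024/141 D=1275392/172265] → run C
t=16: vr[C=4096/423 D=1275392/172265] → run D
t=17: vr[C=4096/423 D=1610752/172265] → run D
t=18: vr[C=4096/423 D=1946112/172265] → run C
t=19: vr[D=1946112/172265] → run D
t=20: (idle)
t=21: (idle)
t=22: (idle)
t=23: (idle)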